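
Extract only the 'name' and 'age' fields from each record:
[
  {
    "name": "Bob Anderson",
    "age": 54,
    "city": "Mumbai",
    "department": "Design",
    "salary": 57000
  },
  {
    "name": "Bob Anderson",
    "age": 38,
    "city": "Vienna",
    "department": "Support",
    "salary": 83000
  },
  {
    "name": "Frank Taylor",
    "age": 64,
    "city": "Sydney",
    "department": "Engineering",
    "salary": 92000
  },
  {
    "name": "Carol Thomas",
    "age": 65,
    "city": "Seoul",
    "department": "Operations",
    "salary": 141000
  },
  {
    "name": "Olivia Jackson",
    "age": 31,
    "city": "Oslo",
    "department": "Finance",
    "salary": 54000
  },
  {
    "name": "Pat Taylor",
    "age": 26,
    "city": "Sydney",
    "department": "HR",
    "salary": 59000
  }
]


Original: 6 records with fields: name, age, city, department, salary
Keep: ['name', 'age']
Drop: ['city', 'department', 'salary']
Result: 6 records, 2 fields each

[
  {
    "name": "Bob Anderson",
    "age": 54
  },
  {
    "name": "Bob Anderson",
    "age": 38
  },
  {
    "name": "Frank Taylor",
    "age": 64
  },
  {
    "name": "Carol Thomas",
    "age": 65
  },
  {
    "name": "Olivia Jackson",
    "age": 31
  },
  {
    "name": "Pat Taylor",
    "age": 26
  }
]


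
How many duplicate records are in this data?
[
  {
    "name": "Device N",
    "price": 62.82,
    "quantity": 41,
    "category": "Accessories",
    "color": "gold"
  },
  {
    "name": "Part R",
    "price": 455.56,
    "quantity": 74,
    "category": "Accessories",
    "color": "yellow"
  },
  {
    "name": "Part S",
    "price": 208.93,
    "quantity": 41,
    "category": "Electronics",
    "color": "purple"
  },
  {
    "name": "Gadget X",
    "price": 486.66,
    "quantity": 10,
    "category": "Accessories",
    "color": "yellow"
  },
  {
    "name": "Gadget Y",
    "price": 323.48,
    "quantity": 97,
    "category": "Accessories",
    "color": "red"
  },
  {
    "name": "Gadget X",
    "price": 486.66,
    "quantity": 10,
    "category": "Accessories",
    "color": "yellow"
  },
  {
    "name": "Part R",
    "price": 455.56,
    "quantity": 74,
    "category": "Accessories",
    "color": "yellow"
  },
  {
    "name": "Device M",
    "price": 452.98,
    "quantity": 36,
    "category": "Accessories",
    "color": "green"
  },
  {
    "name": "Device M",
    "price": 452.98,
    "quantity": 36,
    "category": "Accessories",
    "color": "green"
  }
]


Checking 9 records for duplicates:

  Row 1: Device N ($62.82, qty 41)
  Row 2: Part R ($455.56, qty 74)
  Row 3: Part S ($208.93, qty 41)
  Row 4: Gadget X ($486.66, qty 10)
  Row 5: Gadget Y ($323.48, qty 97)
  Row 6: Gadget X ($486.66, qty 10) <-- DUPLICATE
  Row 7: Part R ($455.56, qty 74) <-- DUPLICATE
  Row 8: Device M ($452.98, qty 36)
  Row 9: Device M ($452.98, qty 36) <-- DUPLICATE

Duplicates found: 3
Unique records: 6

3 duplicates, 6 unique


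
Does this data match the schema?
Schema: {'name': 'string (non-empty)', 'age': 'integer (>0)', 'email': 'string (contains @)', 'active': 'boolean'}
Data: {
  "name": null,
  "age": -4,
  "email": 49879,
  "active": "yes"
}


Validating each field against schema:
  name: FAIL (null is not a string)
  age: FAIL (-4 is not > 0)
  email: FAIL (49879 is not a string)
  active: FAIL ("yes" is not a boolean)

Result: INVALID (4 errors: name, age, email, active)

INVALID (4 errors: name, age, email, active)


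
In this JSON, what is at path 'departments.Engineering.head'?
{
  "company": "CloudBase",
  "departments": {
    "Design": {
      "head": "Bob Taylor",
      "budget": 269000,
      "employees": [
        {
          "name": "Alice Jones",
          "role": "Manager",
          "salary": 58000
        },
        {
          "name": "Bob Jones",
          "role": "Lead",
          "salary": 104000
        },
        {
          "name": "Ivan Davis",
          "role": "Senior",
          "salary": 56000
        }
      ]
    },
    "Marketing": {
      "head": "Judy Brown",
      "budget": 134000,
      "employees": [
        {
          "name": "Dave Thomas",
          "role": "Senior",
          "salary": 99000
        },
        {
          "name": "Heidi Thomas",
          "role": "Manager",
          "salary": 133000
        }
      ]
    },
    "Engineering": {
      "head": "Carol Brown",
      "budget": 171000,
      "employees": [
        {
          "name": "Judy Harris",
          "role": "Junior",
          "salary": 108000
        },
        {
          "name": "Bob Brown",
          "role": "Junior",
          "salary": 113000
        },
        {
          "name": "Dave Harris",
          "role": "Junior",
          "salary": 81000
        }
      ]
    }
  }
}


Path: departments.Engineering.head

Navigate:
  -> departments
  -> Engineering
  -> head = 'Carol Brown'

Carol Brown


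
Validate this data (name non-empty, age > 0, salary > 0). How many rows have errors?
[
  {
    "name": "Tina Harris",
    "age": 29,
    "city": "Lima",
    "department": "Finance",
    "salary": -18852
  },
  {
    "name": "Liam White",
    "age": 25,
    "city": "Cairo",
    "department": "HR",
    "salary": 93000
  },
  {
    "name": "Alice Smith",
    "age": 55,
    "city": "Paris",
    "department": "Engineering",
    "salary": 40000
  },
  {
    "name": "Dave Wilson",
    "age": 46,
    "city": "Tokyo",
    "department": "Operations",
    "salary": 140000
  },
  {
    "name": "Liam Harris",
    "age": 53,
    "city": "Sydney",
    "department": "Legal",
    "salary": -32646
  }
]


Validating 5 records:
Rules: name non-empty, age > 0, salary > 0

  Row 1 (Tina Harris): negative salary: -18852
  Row 2 (Liam White): OK
  Row 3 (Alice Smith): OK
  Row 4 (Dave Wilson): OK
  Row 5 (Liam Harris): negative salary: -32646

Total errors: 2

2 errors


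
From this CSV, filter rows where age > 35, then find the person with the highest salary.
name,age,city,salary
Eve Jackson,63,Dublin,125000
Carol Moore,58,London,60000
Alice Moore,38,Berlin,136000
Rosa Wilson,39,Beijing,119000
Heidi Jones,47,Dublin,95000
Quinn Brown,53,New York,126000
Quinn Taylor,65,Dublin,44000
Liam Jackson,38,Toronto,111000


Filter: age > 35
Sort by: salary (descending)

Filtered records (8):
  Alice Moore, age 38, salary $136000
  Quinn Brown, age 53, salary $126000
  Eve Jackson, age 63, salary $125000
  Rosa Wilson, age 39, salary $119000
  Liam Jackson, age 38, salary $111000
  Heidi Jones, age 47, salary $95000
  Carol Moore, age 58, salary $60000
  Quinn Taylor, age 65, salary $44000

Highest salary: Alice Moore ($136000)

Alice Moore


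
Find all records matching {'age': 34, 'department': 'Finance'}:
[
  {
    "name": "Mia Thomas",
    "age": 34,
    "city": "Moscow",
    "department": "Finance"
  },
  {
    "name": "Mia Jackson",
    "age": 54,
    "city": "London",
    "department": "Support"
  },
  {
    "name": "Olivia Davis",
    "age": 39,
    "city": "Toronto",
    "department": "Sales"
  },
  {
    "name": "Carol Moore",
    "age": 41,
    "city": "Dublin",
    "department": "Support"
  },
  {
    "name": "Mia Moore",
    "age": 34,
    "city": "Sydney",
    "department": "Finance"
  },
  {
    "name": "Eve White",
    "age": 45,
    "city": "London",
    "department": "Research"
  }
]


Search criteria: {'age': 34, 'department': 'Finance'}

Checking 6 records:
  Mia Thomas: {age: 34, department: Finance} <-- MATCH
  Mia Jackson: {age: 54, department: Support}
  Olivia Davis: {age: 39, department: Sales}
  Carol Moore: {age: 41, department: Support}
  Mia Moore: {age: 34, department: Finance} <-- MATCH
  Eve White: {age: 45, department: Research}

Matches: ["Mia Thomas", "Mia Moore"]

["Mia Thomas", "Mia Moore"]


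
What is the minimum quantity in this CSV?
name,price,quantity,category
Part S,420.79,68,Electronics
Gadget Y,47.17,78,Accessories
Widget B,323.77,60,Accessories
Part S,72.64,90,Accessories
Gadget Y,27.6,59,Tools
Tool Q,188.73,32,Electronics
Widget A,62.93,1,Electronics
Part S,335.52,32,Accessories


Computing minimum quantity:
Values: [68, 78, 60, 90, 59, 32, 1, 32]
Min = 1

1


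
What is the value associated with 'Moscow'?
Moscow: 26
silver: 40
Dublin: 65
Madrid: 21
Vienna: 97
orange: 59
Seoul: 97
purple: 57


Looking up key 'Moscow'
Value: 26

26


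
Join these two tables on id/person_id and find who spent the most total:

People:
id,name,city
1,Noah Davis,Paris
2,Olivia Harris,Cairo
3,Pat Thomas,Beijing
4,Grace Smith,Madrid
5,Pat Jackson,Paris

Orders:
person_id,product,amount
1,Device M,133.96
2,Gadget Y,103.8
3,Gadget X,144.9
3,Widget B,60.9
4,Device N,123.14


Join on: people.id = orders.person_id

Joined rows:
  Noah Davis (Paris) bought Device M for $133.96
  Olivia Harris (Cairo) bought Gadget Y for $103.8
  Pat Thomas (Beijing) bought Gadget X for $144.9
  Pat Thomas (Beijing) bought Widget B for $60.9
  Grace Smith (Madrid) bought Device N for $123.14

Total per person:
  Pat Thomas: $205.80
  Noah Davis: $133.96
  Grace Smith: $123.14
  Olivia Harris: $103.80

Top spender: Pat Thomas ($205.80)

Pat Thomas ($205.80)


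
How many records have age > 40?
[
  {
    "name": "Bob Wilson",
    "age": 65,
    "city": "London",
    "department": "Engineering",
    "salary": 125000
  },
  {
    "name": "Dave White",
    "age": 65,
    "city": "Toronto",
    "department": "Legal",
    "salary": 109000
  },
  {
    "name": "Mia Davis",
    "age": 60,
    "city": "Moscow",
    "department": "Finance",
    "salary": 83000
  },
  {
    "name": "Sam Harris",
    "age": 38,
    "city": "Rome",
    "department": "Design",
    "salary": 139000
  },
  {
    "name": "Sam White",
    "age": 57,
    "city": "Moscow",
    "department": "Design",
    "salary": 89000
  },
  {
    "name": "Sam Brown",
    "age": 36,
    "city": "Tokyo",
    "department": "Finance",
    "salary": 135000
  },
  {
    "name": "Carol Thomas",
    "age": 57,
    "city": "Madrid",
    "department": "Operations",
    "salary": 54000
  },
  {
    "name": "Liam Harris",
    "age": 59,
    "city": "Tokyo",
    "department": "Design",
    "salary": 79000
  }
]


Data: 8 records
Condition: age > 40

Checking each record:
  Bob Wilson: 65 MATCH
  Dave White: 65 MATCH
  Mia Davis: 60 MATCH
  Sam Harris: 38
  Sam White: 57 MATCH
  Sam Brown: 36
  Carol Thomas: 57 MATCH
  Liam Harris: 59 MATCH

Count: 6

6


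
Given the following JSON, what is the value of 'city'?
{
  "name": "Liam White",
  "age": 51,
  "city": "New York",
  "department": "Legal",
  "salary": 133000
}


Looking up field 'city'
Value: New York

New York


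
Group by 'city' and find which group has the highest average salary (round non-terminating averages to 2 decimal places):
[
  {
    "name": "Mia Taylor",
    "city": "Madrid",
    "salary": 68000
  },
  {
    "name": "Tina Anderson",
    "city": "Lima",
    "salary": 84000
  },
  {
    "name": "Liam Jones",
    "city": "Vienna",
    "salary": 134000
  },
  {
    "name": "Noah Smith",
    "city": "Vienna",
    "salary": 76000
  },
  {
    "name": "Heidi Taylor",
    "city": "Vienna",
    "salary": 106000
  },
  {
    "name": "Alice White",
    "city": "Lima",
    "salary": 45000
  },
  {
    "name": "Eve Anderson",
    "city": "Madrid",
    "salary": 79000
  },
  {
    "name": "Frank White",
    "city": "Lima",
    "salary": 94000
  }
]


Group by: city

Groups:
  Lima: 3 people, avg salary = 223000/3 ≈ $74333.33
  Madrid: 2 people, avg salary = 147000/2 = $73500
  Vienna: 3 people, avg salary = 316000/3 ≈ $105333.33

Highest average salary: Vienna (≈$105333.33)

Vienna (≈$105333.33)


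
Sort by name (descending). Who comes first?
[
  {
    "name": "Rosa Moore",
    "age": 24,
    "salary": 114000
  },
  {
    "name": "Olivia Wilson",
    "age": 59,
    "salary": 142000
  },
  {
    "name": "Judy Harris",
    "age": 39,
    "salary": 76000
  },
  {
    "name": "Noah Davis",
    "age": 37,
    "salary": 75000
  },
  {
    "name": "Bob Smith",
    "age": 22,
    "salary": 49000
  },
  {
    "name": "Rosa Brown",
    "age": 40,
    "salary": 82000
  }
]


Sort by: name (descending)

Sorted order:
  1. Rosa Moore (name = Rosa Moore)
  2. Rosa Brown (name = Rosa Brown)
  3. Olivia Wilson (name = Olivia Wilson)
  4. Noah Davis (name = Noah Davis)
  5. Judy Harris (name = Judy Harris)
  6. Bob Smith (name = Bob Smith)

First: Rosa Moore

Rosa Moore


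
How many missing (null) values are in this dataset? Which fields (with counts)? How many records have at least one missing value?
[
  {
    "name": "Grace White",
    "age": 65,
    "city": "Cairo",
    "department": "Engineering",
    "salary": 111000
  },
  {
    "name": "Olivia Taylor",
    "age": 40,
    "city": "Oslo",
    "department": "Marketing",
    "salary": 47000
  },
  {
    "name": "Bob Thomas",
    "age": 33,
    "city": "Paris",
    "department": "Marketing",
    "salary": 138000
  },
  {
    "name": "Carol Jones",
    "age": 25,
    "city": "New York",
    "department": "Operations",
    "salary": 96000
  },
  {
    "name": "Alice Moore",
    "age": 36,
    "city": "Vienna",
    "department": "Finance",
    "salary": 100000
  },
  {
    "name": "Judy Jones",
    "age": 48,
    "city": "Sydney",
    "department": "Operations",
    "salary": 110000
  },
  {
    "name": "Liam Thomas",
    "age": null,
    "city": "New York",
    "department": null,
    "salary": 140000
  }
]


Checking for missing (null) values in 7 records:

  Grace White: complete
  Olivia Taylor: complete
  Bob Thomas: complete
  Carol Jones: complete
  Alice Moore: complete
  Judy Jones: complete
  Liam Thomas: age, department

Per field:
  name: 0 missing
  age: 1 missing
  city: 0 missing
  department: 1 missing
  salary: 0 missing

Total missing values: 2
Records with any missing: 1

2 missing values (age: 1, department: 1); 1 incomplete records


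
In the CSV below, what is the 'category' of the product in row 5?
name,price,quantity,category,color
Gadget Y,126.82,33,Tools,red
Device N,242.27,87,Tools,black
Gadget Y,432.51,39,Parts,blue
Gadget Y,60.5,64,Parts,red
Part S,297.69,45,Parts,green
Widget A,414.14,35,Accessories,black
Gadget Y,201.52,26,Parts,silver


Query: Row 5 ('Part S'), column 'category'
Value: Parts

Parts


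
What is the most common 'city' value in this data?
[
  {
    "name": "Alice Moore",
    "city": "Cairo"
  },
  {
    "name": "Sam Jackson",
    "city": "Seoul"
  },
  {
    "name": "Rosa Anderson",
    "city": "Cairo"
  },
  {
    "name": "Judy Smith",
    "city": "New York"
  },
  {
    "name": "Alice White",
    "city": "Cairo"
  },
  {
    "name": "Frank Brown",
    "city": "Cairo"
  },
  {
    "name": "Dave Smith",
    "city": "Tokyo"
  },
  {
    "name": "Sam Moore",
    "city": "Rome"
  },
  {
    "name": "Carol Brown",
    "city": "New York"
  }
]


Counting 'city' values across 9 records:

  Cairo: 4 ####
  New York: 2 ##
  Seoul: 1 #
  Tokyo: 1 #
  Rome: 1 #

Most common: Cairo (4 times)

Cairo (4 times)


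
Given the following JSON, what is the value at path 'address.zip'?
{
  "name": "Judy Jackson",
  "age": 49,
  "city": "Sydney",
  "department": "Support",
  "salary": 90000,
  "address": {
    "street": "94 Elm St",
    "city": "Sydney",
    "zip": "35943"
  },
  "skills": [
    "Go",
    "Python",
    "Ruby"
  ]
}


Query: address.zip
Path: address -> zip
Value: 35943

35943


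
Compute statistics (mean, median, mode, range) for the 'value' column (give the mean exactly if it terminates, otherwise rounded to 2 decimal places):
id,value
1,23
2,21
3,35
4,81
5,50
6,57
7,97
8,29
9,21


Data: [23, 21, 35, 81, 50, 57, 97, 29, 21]
Count: 9
Sum: 414
Mean: 414/9 = 46
Sorted: [21, 21, 23, 29, 35, 50, 57, 81, 97]
Median: 35.0
Mode: 21 (2 times)
Range: 97 - 21 = 76
Min: 21, Max: 97

mean=46, median=35.0, mode=21, range=76


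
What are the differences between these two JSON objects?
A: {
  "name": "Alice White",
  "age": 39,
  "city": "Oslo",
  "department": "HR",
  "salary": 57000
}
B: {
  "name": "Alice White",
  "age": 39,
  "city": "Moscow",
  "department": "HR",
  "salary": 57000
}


Comparing each field (in key order):
  name: same
  age: same
  city: DIFFERENT
  department: same
  salary: same
Differences:
  city: Oslo -> Moscow

1 field(s) changed

1 change: city


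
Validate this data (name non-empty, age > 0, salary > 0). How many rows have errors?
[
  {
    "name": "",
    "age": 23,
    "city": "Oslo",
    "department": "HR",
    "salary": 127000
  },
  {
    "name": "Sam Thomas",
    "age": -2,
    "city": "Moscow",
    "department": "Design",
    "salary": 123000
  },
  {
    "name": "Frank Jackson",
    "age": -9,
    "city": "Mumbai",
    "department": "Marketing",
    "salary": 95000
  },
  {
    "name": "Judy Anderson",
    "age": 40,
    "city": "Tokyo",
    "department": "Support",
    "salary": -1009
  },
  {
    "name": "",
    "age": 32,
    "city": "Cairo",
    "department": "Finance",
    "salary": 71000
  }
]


Validating 5 records:
Rules: name non-empty, age > 0, salary > 0

  Row 1 (???): empty name
  Row 2 (Sam Thomas): negative age: -2
  Row 3 (Frank Jackson): negative age: -9
  Row 4 (Judy Anderson): negative salary: -1009
  Row 5 (???): empty name

Total errors: 5

5 errors


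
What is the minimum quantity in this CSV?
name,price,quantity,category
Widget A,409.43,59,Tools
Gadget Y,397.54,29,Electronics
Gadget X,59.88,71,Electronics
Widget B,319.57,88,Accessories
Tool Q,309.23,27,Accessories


Computing minimum quantity:
Values: [59, 29, 71, 88, 27]
Min = 27

27


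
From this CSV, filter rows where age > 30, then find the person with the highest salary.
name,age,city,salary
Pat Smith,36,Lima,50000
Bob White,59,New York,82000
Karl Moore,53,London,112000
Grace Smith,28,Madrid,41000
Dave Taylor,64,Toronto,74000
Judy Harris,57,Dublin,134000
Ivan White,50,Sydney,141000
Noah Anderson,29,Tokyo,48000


Filter: age > 30
Sort by: salary (descending)

Filtered records (6):
  Ivan White, age 50, salary $141000
  Judy Harris, age 57, salary $134000
  Karl Moore, age 53, salary $112000
  Bob White, age 59, salary $82000
  Dave Taylor, age 64, salary $74000
  Pat Smith, age 36, salary $50000

Highest salary: Ivan White ($141000)

Ivan White


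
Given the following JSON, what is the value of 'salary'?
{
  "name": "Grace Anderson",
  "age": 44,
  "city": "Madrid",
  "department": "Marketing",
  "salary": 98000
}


Looking up field 'salary'
Value: 98000

98000


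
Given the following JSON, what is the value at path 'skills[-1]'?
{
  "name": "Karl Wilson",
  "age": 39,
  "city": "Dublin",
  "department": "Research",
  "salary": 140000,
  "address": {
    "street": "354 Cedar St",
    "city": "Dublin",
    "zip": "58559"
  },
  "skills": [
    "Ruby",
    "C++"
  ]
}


Query: skills[-1]
Path: skills -> last element
Value: C++

C++


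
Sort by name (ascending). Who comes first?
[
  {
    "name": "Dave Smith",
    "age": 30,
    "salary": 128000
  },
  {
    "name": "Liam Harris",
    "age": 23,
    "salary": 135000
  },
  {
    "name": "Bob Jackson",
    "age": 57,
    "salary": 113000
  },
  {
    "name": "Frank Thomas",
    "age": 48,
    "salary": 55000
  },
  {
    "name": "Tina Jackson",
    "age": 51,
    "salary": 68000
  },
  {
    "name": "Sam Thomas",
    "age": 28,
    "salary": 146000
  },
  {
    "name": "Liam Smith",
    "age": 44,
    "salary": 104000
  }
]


Sort by: name (ascending)

Sorted order:
  1. Bob Jackson (name = Bob Jackson)
  2. Dave Smith (name = Dave Smith)
  3. Frank Thomas (name = Frank Thomas)
  4. Liam Harris (name = Liam Harris)
  5. Liam Smith (name = Liam Smith)
  6. Sam Thomas (name = Sam Thomas)
  7. Tina Jackson (name = Tina Jackson)

First: Bob Jackson

Bob Jackson


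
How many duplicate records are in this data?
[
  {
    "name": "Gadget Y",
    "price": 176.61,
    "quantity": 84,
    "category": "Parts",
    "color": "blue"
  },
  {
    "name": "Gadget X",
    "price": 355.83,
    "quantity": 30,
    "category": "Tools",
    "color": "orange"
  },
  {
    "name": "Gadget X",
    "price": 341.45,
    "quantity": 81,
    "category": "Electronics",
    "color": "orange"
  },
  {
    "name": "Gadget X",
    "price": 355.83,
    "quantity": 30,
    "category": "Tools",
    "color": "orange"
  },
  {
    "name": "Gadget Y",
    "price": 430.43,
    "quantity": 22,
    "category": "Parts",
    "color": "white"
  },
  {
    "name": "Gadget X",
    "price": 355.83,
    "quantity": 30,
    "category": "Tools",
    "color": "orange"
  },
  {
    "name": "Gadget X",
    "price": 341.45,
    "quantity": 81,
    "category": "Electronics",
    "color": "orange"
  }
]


Checking 7 records for duplicates:

  Row 1: Gadget Y ($176.61, qty 84)
  Row 2: Gadget X ($355.83, qty 30)
  Row 3: Gadget X ($341.45, qty 81)
  Row 4: Gadget X ($355.83, qty 30) <-- DUPLICATE
  Row 5: Gadget Y ($430.43, qty 22)
  Row 6: Gadget X ($355.83, qty 30) <-- DUPLICATE
  Row 7: Gadget X ($341.45, qty 81) <-- DUPLICATE

Duplicates found: 3
Unique records: 4

3 duplicates, 4 unique


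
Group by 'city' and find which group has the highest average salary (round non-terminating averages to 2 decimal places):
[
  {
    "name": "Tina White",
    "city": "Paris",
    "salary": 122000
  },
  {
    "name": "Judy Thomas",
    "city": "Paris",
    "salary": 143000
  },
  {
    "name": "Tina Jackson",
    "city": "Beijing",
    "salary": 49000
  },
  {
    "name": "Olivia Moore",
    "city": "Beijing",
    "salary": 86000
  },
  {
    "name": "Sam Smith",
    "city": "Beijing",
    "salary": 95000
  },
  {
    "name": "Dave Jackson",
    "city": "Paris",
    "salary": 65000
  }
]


Group by: city

Groups:
  Beijing: 3 people, avg salary = 230000/3 ≈ $76666.67
  Paris: 3 people, avg salary = 330000/3 = $110000

Highest average salary: Paris ($110000)

Paris ($110000)


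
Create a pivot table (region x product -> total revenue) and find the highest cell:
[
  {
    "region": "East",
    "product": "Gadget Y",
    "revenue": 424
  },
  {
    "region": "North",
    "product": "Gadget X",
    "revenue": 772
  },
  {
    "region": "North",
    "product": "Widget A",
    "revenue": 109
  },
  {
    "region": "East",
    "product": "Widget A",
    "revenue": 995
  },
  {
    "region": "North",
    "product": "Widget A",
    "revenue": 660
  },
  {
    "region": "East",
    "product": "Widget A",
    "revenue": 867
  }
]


Pivot: region (rows) x product (columns) -> total revenue

     Gadget X      Gadget Y      Widget A    
East             0           424          1862  
North          772             0           769  

Highest: East / Widget A = $1862

East / Widget A = $1862


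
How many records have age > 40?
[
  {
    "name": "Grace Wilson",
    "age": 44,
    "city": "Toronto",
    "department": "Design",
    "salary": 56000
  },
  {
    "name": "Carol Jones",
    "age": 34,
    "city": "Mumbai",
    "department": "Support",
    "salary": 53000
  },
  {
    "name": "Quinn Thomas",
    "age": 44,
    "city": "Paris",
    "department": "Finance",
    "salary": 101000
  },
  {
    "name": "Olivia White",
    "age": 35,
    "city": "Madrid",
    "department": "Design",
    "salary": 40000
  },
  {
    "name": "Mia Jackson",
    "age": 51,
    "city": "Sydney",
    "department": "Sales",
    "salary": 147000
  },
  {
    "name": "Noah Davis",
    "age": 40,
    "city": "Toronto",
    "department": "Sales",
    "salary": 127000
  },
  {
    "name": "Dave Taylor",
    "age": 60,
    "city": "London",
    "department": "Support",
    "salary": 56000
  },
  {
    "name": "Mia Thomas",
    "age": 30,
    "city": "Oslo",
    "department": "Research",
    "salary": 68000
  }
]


Data: 8 records
Condition: age > 40

Checking each record:
  Grace Wilson: 44 MATCH
  Carol Jones: 34
  Quinn Thomas: 44 MATCH
  Olivia White: 35
  Mia Jackson: 51 MATCH
  Noah Davis: 40
  Dave Taylor: 60 MATCH
  Mia Thomas: 30

Count: 4

4


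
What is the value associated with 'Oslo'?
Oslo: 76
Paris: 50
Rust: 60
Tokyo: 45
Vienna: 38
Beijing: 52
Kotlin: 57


Looking up key 'Oslo'
Value: 76

76


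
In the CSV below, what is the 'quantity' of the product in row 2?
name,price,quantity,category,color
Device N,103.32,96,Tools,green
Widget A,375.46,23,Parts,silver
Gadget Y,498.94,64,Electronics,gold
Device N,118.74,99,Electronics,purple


Query: Row 2 ('Widget A'), column 'quantity'
Value: 23

23


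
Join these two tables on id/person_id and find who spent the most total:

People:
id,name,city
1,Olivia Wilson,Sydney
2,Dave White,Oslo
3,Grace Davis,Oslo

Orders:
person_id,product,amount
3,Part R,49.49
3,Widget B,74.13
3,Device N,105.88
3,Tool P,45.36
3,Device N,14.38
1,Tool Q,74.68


Join on: people.id = orders.person_id

Joined rows:
  Grace Davis (Oslo) bought Part R for $49.49
  Grace Davis (Oslo) bought Widget B for $74.13
  Grace Davis (Oslo) bought Device N for $105.88
  Grace Davis (Oslo) bought Tool P for $45.36
  Grace Davis (Oslo) bought Device N for $14.38
  Olivia Wilson (Sydney) bought Tool Q for $74.68

Total per person:
  Grace Davis: $289.24
  Olivia Wilson: $74.68

Top spender: Grace Davis ($289.24)

Grace Davis ($289.24)


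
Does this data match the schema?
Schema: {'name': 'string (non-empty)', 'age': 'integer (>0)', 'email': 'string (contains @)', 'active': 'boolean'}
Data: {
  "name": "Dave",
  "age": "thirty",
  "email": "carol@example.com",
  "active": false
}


Validating each field against schema:
  name: OK (non-empty string)
  age: FAIL ("thirty" is not an integer)
  email: OK (string with @)
  active: OK (boolean)

Result: INVALID (1 error: age)

INVALID (1 error: age)


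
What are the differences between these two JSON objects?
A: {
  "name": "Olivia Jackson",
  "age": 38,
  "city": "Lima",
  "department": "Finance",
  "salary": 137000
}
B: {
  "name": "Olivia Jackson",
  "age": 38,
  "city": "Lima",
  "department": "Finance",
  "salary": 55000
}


Comparing each field (in key order):
  name: same
  age: same
  city: same
  department: same
  salary: DIFFERENT
Differences:
  salary: 137000 -> 55000

1 field(s) changed

1 change: salary


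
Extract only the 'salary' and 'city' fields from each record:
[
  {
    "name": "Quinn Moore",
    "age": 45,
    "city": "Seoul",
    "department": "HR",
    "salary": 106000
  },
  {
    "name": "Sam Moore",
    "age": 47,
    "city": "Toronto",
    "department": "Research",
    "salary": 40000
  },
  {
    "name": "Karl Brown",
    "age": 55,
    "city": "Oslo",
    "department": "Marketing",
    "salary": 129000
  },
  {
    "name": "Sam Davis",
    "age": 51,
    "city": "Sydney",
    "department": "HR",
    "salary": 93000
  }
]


Original: 4 records with fields: name, age, city, department, salary
Keep: ['salary', 'city']
Drop: ['name', 'age', 'department']
Result: 4 records, 2 fields each

[
  {
    "salary": 106000,
    "city": "Seoul"
  },
  {
    "salary": 40000,
    "city": "Toronto"
  },
  {
    "salary": 129000,
    "city": "Oslo"
  },
  {
    "salary": 93000,
    "city": "Sydney"
  }
]


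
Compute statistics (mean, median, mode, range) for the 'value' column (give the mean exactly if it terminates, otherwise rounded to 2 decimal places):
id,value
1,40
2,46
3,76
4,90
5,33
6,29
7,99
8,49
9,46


Data: [40, 46, 76, 90, 33, 29, 99, 49, 46]
Count: 9
Sum: 508
Mean: 508/9 ≈ 56.44 (rounded to 2 decimal places)
Sorted: [29, 33, 40, 46, 46, 49, 76, 90, 99]
Median: 46.0
Mode: 46 (2 times)
Range: 99 - 29 = 70
Min: 29, Max: 99

mean≈56.44, median=46.0, mode=46, range=70


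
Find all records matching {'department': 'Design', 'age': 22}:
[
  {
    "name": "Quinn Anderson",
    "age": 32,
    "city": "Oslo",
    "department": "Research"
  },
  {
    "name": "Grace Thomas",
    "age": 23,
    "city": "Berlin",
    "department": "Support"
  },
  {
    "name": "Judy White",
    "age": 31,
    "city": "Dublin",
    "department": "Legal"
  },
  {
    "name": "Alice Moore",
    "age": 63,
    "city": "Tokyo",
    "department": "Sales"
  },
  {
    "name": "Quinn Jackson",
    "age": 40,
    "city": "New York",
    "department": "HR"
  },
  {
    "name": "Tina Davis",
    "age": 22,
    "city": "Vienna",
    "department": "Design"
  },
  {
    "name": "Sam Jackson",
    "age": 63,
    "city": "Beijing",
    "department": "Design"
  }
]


Search criteria: {'department': 'Design', 'age': 22}

Checking 7 records:
  Quinn Anderson: {department: Research, age: 32}
  Grace Thomas: {department: Support, age: 23}
  Judy White: {department: Legal, age: 31}
  Alice Moore: {department: Sales, age: 63}
  Quinn Jackson: {department: HR, age: 40}
  Tina Davis: {department: Design, age: 22} <-- MATCH
  Sam Jackson: {department: Design, age: 63}

Matches: ["Tina Davis"]

["Tina Davis"]


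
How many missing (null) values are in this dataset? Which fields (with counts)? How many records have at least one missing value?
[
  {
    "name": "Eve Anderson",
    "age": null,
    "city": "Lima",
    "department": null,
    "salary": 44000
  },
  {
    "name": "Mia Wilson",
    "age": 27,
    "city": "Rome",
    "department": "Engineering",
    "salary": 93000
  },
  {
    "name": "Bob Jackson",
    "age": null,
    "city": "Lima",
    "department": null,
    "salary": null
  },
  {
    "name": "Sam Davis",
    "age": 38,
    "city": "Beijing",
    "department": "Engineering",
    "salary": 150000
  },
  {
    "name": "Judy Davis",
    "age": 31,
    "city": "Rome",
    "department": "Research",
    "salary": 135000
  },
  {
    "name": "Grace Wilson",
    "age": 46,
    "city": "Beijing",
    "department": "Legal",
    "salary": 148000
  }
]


Checking for missing (null) values in 6 records:

  Eve Anderson: age, department
  Mia Wilson: complete
  Bob Jackson: age, department, salary
  Sam Davis: complete
  Judy Davis: complete
  Grace Wilson: complete

Per field:
  name: 0 missing
  age: 2 missing
  city: 0 missing
  department: 2 missing
  salary: 1 missing

Total missing values: 5
Records with any missing: 2

5 missing values (age: 2, department: 2, salary: 1); 2 incomplete records


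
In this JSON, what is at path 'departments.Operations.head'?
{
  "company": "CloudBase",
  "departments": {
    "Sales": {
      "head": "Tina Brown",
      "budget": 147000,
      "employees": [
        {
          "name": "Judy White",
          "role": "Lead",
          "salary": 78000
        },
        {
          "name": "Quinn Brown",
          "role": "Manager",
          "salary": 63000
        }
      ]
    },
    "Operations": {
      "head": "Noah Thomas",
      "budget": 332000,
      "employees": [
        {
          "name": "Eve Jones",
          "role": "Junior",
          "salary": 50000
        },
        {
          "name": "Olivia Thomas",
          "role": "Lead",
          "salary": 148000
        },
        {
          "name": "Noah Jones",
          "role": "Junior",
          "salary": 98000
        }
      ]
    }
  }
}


Path: departments.Operations.head

Navigate:
  -> departments
  -> Operations
  -> head = 'Noah Thomas'

Noah Thomas


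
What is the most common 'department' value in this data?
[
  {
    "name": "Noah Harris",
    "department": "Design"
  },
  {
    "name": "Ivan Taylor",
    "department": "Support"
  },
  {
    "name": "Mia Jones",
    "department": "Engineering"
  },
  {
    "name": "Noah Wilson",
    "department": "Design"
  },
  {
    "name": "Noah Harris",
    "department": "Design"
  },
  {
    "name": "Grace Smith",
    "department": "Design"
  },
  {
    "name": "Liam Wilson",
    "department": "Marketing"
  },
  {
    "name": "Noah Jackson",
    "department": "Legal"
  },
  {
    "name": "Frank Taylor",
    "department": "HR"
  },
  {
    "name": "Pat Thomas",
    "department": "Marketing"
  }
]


Counting 'department' values across 10 records:

  Design: 4 ####
  Marketing: 2 ##
  Support: 1 #
  Engineering: 1 #
  Legal: 1 #
  HR: 1 #

Most common: Design (4 times)

Design (4 times)


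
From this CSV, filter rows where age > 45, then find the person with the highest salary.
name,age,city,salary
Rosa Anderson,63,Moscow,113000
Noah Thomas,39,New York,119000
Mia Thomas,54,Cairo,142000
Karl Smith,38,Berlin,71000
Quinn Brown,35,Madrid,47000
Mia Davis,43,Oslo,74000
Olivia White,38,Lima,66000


Filter: age > 45
Sort by: salary (descending)

Filtered records (2):
  Mia Thomas, age 54, salary $142000
  Rosa Anderson, age 63, salary $113000

Highest salary: Mia Thomas ($142000)

Mia Thomas


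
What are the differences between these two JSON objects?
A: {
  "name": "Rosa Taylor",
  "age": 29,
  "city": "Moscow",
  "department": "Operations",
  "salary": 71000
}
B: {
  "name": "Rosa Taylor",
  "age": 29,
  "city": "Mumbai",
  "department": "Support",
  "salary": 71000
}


Comparing each field (in key order):
  name: same
  age: same
  city: DIFFERENT
  department: DIFFERENT
  salary: same
Differences:
  city: Moscow -> Mumbai
  department: Operations -> Support

2 field(s) changed

2 changes: city, department


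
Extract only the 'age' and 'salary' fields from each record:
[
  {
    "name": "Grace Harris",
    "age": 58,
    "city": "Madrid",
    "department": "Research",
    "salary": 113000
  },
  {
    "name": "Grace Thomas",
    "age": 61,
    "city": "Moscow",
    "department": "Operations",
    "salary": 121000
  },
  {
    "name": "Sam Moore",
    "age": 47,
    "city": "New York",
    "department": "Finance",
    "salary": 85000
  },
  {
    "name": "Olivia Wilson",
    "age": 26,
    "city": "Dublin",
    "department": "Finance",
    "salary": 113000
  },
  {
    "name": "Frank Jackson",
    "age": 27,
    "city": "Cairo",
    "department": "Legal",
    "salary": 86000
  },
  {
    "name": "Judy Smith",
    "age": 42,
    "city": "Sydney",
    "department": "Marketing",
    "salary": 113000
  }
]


Original: 6 records with fields: name, age, city, department, salary
Keep: ['age', 'salary']
Drop: ['name', 'city', 'department']
Result: 6 records, 2 fields each

[
  {
    "age": 58,
    "salary": 113000
  },
  {
    "age": 61,
    "salary": 121000
  },
  {
    "age": 47,
    "salary": 85000
  },
  {
    "age": 26,
    "salary": 113000
  },
  {
    "age": 27,
    "salary": 86000
  },
  {
    "age": 42,
    "salary": 113000
  }
]


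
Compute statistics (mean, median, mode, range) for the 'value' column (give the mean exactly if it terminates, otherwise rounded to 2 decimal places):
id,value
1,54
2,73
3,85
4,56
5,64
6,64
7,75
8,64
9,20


Data: [54, 73, 85, 56, 64, 64, 75, 64, 20]
Count: 9
Sum: 555
Mean: 555/9 ≈ 61.67 (rounded to 2 decimal places)
Sorted: [20, 54, 56, 64, 64, 64, 73, 75, 85]
Median: 64.0
Mode: 64 (3 times)
Range: 85 - 20 = 65
Min: 20, Max: 85

mean≈61.67, median=64.0, mode=64, range=65


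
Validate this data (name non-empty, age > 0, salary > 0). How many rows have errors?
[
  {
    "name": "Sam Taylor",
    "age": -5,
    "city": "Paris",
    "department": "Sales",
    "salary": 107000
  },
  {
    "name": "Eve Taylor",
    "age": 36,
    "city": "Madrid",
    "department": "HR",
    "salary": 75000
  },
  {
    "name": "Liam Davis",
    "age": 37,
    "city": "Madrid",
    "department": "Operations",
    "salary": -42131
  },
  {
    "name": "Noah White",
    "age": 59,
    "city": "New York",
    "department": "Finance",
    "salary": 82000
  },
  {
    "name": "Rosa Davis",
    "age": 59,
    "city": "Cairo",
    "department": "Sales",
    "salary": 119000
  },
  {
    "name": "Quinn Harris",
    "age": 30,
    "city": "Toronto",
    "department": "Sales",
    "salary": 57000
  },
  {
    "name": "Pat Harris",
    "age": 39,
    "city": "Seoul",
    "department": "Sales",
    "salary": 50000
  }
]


Validating 7 records:
Rules: name non-empty, age > 0, salary > 0

  Row 1 (Sam Taylor): negative age: -5
  Row 2 (Eve Taylor): OK
  Row 3 (Liam Davis): negative salary: -42131
  Row 4 (Noah White): OK
  Row 5 (Rosa Davis): OK
  Row 6 (Quinn Harris): OK
  Row 7 (Pat Harris): OK

Total errors: 2

2 errors


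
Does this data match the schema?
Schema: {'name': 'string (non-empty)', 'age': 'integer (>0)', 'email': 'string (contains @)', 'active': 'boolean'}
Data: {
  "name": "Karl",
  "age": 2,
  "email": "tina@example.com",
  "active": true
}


Validating each field against schema:
  name: OK (non-empty string)
  age: OK (positive integer)
  email: OK (string with @)
  active: OK (boolean)

Result: VALID

VALID


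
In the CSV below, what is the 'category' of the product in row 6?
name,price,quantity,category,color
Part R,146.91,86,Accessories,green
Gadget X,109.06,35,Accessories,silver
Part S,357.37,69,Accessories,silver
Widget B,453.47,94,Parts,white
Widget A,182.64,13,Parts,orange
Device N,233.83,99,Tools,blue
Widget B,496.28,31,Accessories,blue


Query: Row 6 ('Device N'), column 'category'
Value: Tools

Tools


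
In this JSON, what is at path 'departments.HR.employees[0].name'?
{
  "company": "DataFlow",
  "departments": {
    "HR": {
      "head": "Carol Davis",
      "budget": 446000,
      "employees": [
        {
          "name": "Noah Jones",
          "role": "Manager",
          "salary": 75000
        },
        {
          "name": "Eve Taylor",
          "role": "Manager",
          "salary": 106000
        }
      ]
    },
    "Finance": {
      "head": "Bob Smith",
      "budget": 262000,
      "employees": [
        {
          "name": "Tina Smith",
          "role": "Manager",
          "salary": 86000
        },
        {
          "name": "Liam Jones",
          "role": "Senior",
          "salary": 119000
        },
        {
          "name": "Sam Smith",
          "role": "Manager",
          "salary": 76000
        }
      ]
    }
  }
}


Path: departments.HR.employees[0].name

Navigate:
  -> departments
  -> HR
  -> employees[0].name = 'Noah Jones'

Noah Jones


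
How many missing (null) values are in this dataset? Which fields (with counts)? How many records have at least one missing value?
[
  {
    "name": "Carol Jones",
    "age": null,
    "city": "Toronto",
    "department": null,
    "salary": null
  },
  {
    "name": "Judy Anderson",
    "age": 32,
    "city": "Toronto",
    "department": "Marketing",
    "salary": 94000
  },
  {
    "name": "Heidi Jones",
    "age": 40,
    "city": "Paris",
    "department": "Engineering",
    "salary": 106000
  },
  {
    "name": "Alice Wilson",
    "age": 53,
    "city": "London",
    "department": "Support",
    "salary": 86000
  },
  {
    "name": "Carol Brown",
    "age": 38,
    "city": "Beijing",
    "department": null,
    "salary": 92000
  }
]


Checking for missing (null) values in 5 records:

  Carol Jones: age, department, salary
  Judy Anderson: complete
  Heidi Jones: complete
  Alice Wilson: complete
  Carol Brown: department

Per field:
  name: 0 missing
  age: 1 missing
  city: 0 missing
  department: 2 missing
  salary: 1 missing

Total missing values: 4
Records with any missing: 2

4 missing values (age: 1, department: 2, salary: 1); 2 incomplete records


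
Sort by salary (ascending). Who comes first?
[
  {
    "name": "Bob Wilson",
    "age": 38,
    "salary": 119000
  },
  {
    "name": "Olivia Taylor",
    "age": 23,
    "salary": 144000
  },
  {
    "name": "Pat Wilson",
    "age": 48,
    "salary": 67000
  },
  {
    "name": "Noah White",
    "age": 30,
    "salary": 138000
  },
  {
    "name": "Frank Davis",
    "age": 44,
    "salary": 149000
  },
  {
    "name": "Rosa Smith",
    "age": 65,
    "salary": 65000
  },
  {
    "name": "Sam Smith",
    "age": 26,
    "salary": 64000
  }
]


Sort by: salary (ascending)

Sorted order:
  1. Sam Smith (salary = 64000)
  2. Rosa Smith (salary = 65000)
  3. Pat Wilson (salary = 67000)
  4. Bob Wilson (salary = 119000)
  5. Noah White (salary = 138000)
  6. Olivia Taylor (salary = 144000)
  7. Frank Davis (salary = 149000)

First: Sam Smith

Sam Smith


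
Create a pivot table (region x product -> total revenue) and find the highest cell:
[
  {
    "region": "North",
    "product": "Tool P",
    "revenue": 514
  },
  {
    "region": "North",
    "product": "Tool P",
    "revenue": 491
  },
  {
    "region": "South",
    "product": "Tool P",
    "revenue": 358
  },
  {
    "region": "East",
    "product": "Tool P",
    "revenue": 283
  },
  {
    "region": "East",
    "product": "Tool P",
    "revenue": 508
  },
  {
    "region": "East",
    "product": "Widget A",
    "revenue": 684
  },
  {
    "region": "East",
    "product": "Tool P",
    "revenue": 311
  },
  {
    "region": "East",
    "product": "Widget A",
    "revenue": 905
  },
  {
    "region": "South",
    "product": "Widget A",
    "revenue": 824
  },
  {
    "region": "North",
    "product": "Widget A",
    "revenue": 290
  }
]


Pivot: region (rows) x product (columns) -> total revenue

     Tool P        Widget A    
East          1102          1589  
North         1005           290  
South          358           824  

Highest: East / Widget A = $1589

East / Widget A = $1589
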